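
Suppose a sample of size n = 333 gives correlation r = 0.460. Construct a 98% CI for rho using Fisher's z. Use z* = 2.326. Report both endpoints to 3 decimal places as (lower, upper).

z_r = atanh(0.460) = 0.497311;  SE = 1/√(n−3) = 1/√330 = 0.055048
z-limits: 0.497311 ± 2.326·0.055048 = 0.497311 ± 0.128042 = [0.369269, 0.625353]
ρ-limits: (tanh 0.369269, tanh 0.625353) = (0.353, 0.555)

(0.353, 0.555)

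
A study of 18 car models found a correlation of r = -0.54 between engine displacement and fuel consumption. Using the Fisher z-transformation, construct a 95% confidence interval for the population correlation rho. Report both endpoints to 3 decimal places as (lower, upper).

z_r = atanh(-0.54) = -0.604156;  SE = 1/√(n−3) = 1/√15 = 0.258199
z-limits: -0.604156 ± 1.960·0.258199 = -0.604156 ± 0.506070 = [-1.110226, -0.098086]
ρ-limits: (tanh -1.110226, tanh -0.098086) = (-0.804, -0.098)

(-0.804, -0.098)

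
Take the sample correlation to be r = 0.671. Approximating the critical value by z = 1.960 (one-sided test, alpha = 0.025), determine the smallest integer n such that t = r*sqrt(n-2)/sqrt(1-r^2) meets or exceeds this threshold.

7

r√(n−2)/√(1−r²) ≥ 1.960  ⇔  n−2 ≥ (1.960)²·(1−r²)/r²
(1−r²)/r² = (1−0.450241)/0.450241 = 1.2210
n ≥ 2 + 3.8416·1.2210 = 2 + 4.6906 = 6.6906
⌈6.6906⌉ = 7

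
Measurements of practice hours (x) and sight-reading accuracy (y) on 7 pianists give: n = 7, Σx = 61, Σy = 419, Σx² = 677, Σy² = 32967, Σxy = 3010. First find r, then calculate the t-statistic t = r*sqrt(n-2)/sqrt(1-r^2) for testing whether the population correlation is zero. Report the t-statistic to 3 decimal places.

S_xy = nΣxy − ΣxΣy = 7·3010 − 61·419 = 21070 − 25559 = -4489
S_xx = nΣx² − (Σx)² = 7·677 − 61² = 4739 − 3721 = 1018
S_yy = nΣy² − (Σy)² = 7·32967 − 419² = 230769 − 175561 = 55208
r = S_xy / √(S_xx·S_yy) = -4489 / √(1018·55208) = -4489 / √56201744 = -4489 / 7496.7822 = -0.5988
t = r·√(n−2)/√(1−r²) = -0.5988·√5 / √(1−0.358561) = -1.338958 / 0.800899 = -1.672

-1.672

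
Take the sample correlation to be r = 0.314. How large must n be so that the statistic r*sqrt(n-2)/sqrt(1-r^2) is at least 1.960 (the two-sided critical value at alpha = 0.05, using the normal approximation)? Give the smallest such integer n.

38

Need r·√(n−2)/√(1−r²) ≥ 1.960
√(n−2) ≥ 1.960·√(1−0.098596) / 0.314 = 1.960·0.949423 / 0.314 = 5.9263
n−2 ≥ 35.1210  ⇒  n ≥ 37.1210
Smallest integer n = 38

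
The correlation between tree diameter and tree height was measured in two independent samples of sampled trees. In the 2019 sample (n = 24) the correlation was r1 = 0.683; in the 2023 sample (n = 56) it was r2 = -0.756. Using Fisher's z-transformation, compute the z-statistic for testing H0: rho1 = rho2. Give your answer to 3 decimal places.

z1 = atanh(0.683) = 0.834716,  z2 = atanh(-0.756) = -0.986813
SE = √(1/(n1−3) + 1/(n2−3)) = √(1/21 + 1/53) = √(0.0476190 + 0.0188679) = √0.0664869 = 0.257851
z = (z1 − z2)/SE = (0.834716 − (-0.986813)) / 0.257851 = 1.821529 / 0.257851 = 7.064

7.064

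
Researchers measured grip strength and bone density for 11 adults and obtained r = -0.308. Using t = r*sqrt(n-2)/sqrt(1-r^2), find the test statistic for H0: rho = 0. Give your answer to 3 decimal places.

-0.971

1 − r² = 1 − 0.094864 = 0.905136;  √(1−r²) = 0.951386
√(n−2) = √9 = 3.000000
t = r·√(n−2)/√(1−r²) = -0.308 · 3.000000 / 0.951386 = -0.971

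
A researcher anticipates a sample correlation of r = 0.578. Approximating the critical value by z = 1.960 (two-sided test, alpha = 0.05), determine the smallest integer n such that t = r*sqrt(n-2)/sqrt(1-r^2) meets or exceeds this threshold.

10

r√(n−2)/√(1−r²) ≥ 1.960  ⇔  n−2 ≥ (1.960)²·(1−r²)/r²
(1−r²)/r² = (1−0.334084)/0.334084 = 1.9933
n ≥ 2 + 3.8416·1.9933 = 2 + 7.6575 = 9.6575
⌈9.6575⌉ = 10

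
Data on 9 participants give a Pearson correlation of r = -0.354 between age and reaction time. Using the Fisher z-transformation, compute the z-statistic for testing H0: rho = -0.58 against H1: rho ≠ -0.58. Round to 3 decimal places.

0.716

Fisher z: atanh(-0.354) = -0.370009, atanh(-0.58) = -0.662463
z = (z_r − z_0)·√(n−3) = (-0.370009 − (-0.662463))·√6 = 0.292454 · 2.449490 = 0.716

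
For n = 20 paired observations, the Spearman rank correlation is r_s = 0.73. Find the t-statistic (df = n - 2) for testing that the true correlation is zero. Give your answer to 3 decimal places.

t = r_s·√(n−2) / √(1−r_s²) with r_s = 0.73, n = 20
  = 0.73·√18 / √(1 − 0.5329)
  = 0.73·4.242641 / 0.683447
  = 3.097128 / 0.683447 = 4.532

4.532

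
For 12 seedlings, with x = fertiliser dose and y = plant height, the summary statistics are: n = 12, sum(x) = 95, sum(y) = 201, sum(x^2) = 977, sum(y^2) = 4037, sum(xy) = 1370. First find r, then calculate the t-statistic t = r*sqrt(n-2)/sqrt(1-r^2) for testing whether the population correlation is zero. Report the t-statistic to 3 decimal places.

-2.193

Numerator: nΣxy − (Σx)(Σy) = 12·1370 − (95)(201) = -2655
Denominator: √[(nΣx²−(Σx)²)(nΣy²−(Σy)²)]
  nΣx²−(Σx)² = 12·977 − 9025 = 2699;  nΣy²−(Σy)² = 12·4037 − 40401 = 8043
  √(2699·8043) = √21708057 = 4659.1906
r = -2655 / 4659.1906 = -0.5698
t = r·√(n−2)/√(1−r²) = -0.5698·√10 / √(1−0.324672) = -1.801866 / 0.821783 = -2.193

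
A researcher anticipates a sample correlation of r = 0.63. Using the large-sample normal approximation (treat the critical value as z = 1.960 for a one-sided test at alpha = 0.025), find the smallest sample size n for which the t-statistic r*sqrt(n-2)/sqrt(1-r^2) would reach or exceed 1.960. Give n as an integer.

8

r√(n−2)/√(1−r²) ≥ 1.960  ⇔  n−2 ≥ (1.960)²·(1−r²)/r²
(1−r²)/r² = (1−0.3969)/0.3969 = 1.5195
n ≥ 2 + 3.8416·1.5195 = 2 + 5.8373 = 7.8373
⌈7.8373⌉ = 8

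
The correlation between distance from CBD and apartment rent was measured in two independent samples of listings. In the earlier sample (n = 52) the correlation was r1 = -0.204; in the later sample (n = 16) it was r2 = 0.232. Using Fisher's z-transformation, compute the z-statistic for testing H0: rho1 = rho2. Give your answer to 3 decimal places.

-1.421

Fisher z-transforms: z1 = atanh(-0.204) = -0.206903, z2 = atanh(0.232) = 0.236302; difference d = -0.443205
Var(d) = 1/49 + 1/13 = 0.0204082 + 0.0769231 = 0.0973313
z = d/√Var(d) = -0.443205 / √0.0973313 = -0.443205 / 0.311980 = -1.421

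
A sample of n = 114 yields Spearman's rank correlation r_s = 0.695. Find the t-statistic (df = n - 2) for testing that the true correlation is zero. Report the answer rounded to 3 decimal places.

1 − r_s² = 1 − 0.483025 = 0.516975;  √(1−r_s²) = 0.719010
√(n−2) = √112 = 10.583005
t = r_s·√(n−2)/√(1−r_s²) = 0.695 · 10.583005 / 0.719010 = 10.230

10.230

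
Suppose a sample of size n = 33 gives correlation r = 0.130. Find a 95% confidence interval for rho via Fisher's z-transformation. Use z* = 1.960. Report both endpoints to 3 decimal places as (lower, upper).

(-0.223, 0.453)

Fisher z: z_r = atanh(r) = ½·ln((1+0.130)/(1−0.130)) = 0.130740
SE(z) = 1/√(n−3) = 1/√30 = 0.182574
95% ⇒ z* = 1.960; margin = 1.960·0.182574 = 0.357845
CI on z-scale: (-0.227105, 0.488585)
Back-transform: tanh(-0.227105) = -0.223279, tanh(0.488585) = 0.453093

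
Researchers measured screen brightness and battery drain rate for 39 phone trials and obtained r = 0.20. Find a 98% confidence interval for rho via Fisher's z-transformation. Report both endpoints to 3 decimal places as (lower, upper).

(-0.183, 0.530)

z_r = atanh(0.20) = 0.202733;  SE = 1/√(n−3) = 1/√36 = 0.166667
z-limits: 0.202733 ± 2.326·0.166667 = 0.202733 ± 0.387667 = [-0.184934, 0.590400]
ρ-limits: (tanh -0.184934, tanh 0.590400) = (-0.183, 0.530)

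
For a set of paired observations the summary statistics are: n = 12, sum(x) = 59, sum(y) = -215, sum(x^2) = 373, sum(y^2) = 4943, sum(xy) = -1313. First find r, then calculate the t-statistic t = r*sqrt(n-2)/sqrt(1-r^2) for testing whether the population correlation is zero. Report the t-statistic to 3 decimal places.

Numerator: nΣxy − (Σx)(Σy) = 12·(-1313) − (59)(-215) = -3071
Denominator: √[(nΣx²−(Σx)²)(nΣy²−(Σy)²)]
  nΣx²−(Σx)² = 12·373 − 3481 = 995;  nΣy²−(Σy)² = 12·4943 − 46225 = 13091
  √(995·13091) = √13025545 = 3609.0920
r = -3071 / 3609.0920 = -0.8509
t = r·√(n−2)/√(1−r²) = -0.8509·√10 / √(1−0.724031) = -2.690782 / 0.525328 = -5.122

-5.122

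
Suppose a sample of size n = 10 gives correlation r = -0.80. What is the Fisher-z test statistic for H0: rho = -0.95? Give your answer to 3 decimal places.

z_r = atanh(-0.80) = -1.098612,  z_0 = atanh(-0.95) = -1.831781
SE = 1/√(n−3) = 1/√7 = 0.377964
z = (z_r − z_0)/SE = (-1.098612 − (-1.831781)) / 0.377964 = 0.733169 / 0.377964 = 1.940

1.940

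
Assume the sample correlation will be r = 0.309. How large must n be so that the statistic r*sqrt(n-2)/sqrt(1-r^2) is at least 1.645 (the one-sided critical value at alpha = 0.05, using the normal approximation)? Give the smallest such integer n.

r√(n−2)/√(1−r²) ≥ 1.645  ⇔  n−2 ≥ (1.645)²·(1−r²)/r²
(1−r²)/r² = (1−0.095481)/0.095481 = 9.4733
n ≥ 2 + 2.706025·9.4733 = 2 + 25.6350 = 27.6350
⌈27.6350⌉ = 28

28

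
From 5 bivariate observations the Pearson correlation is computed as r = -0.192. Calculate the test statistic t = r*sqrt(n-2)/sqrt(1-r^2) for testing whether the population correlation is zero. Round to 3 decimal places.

-0.339

1 − r² = 1 − 0.036864 = 0.963136;  √(1−r²) = 0.981395
√(n−2) = √3 = 1.732051
t = r·√(n−2)/√(1−r²) = -0.192 · 1.732051 / 0.981395 = -0.339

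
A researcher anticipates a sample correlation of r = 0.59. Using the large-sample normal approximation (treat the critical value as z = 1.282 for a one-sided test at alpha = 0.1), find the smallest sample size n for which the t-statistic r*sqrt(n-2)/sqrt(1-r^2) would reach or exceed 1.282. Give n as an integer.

r√(n−2)/√(1−r²) ≥ 1.282  ⇔  n−2 ≥ (1.282)²·(1−r²)/r²
(1−r²)/r² = (1−0.3481)/0.3481 = 1.8727
n ≥ 2 + 1.643524·1.8727 = 2 + 3.0778 = 5.0778
⌈5.0778⌉ = 6

6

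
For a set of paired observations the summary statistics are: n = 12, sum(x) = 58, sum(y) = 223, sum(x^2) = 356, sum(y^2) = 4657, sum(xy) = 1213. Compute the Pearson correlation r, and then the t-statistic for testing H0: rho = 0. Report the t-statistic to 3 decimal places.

2.982

S_xy = nΣxy − ΣxΣy = 12·1213 − 58·223 = 14556 − 12934 = 1622
S_xx = nΣx² − (Σx)² = 12·356 − 58² = 4272 − 3364 = 908
S_yy = nΣy² − (Σy)² = 12·4657 − 223² = 55884 − 49729 = 6155
r = S_xy / √(S_xx·S_yy) = 1622 / √(908·6155) = 1622 / √5588740 = 1622 / 2364.0516 = 0.6861
t = r·√(n−2)/√(1−r²) = 0.6861·√10 / √(1−0.470733) = 2.169639 / 0.727507 = 2.982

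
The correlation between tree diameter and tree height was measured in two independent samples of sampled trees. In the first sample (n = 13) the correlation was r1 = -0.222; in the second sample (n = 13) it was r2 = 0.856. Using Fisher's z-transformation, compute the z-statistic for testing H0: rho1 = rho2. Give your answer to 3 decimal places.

z1 = atanh(-0.222) = -0.225759,  z2 = atanh(0.856) = 1.278183
SE = √(1/(n1−3) + 1/(n2−3)) = √(1/10 + 1/10) = √(0.1000000 + 0.1000000) = √0.2000000 = 0.447214
z = (z1 − z2)/SE = (-0.225759 − 1.278183) / 0.447214 = -1.503942 / 0.447214 = -3.363

-3.363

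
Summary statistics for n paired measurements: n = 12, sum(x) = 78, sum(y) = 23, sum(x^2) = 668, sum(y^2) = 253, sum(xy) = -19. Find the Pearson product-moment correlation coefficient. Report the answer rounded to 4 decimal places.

Numerator: nΣxy − (Σx)(Σy) = 12·(-19) − (78)(23) = -2022
Denominator: √[(nΣx²−(Σx)²)(nΣy²−(Σy)²)]
  nΣx²−(Σx)² = 12·668 − 6084 = 1932;  nΣy²−(Σy)² = 12·253 − 529 = 2507
  √(1932·2507) = √4843524 = 2200.8008
r = -2022 / 2200.8008 = -0.9188

-0.9188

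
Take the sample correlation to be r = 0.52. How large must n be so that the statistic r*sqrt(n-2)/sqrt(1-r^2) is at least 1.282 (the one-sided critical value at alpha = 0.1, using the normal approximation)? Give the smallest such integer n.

r√(n−2)/√(1−r²) ≥ 1.282  ⇔  n−2 ≥ (1.282)²·(1−r²)/r²
(1−r²)/r² = (1−0.2704)/0.2704 = 2.6982
n ≥ 2 + 1.643524·2.6982 = 2 + 4.4346 = 6.4346
⌈6.4346⌉ = 7

7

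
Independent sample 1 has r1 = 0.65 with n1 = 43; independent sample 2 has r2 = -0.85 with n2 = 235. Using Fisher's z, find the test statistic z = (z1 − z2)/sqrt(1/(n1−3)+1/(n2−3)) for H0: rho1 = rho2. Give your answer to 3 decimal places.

11.866

z1 = atanh(0.65) = 0.775299,  z2 = atanh(-0.85) = -1.256153
SE = √(1/(n1−3) + 1/(n2−3)) = √(1/40 + 1/232) = √(0.0250000 + 0.0043103) = √0.0293103 = 0.171203
z = (z1 − z2)/SE = (0.775299 − (-1.256153)) / 0.171203 = 2.031452 / 0.171203 = 11.866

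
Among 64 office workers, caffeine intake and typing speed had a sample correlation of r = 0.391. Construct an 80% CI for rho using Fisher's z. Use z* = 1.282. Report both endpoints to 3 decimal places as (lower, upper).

z_r = atanh(0.391) = 0.412980;  SE = 1/√(n−3) = 1/√61 = 0.128037
z-limits: 0.412980 ± 1.282·0.128037 = 0.412980 ± 0.164143 = [0.248837, 0.577123]
ρ-limits: (tanh 0.248837, tanh 0.577123) = (0.244, 0.521)

(0.244, 0.521)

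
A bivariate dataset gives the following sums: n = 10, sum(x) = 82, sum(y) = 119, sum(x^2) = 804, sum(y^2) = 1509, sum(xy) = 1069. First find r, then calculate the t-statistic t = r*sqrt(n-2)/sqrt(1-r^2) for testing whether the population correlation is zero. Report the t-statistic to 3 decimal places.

4.431

Numerator: nΣxy − (Σx)(Σy) = 10·1069 − (82)(119) = 932
Denominator: √[(nΣx²−(Σx)²)(nΣy²−(Σy)²)]
  nΣx²−(Σx)² = 10·804 − 6724 = 1316;  nΣy²−(Σy)² = 10·1509 − 14161 = 929
  √(1316·929) = √1222564 = 1105.6962
r = 932 / 1105.6962 = 0.8429
t = r·√(n−2)/√(1−r²) = 0.8429·√8 / √(1−0.710480) = 2.384081 / 0.538071 = 4.431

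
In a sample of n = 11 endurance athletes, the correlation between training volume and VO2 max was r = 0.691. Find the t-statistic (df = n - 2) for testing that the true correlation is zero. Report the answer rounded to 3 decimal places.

2.868

t = r·√(n−2) / √(1−r²) with r = 0.691, n = 11
  = 0.691·√9 / √(1 − 0.477481)
  = 0.691·3.000000 / 0.722855
  = 2.073000 / 0.722855 = 2.868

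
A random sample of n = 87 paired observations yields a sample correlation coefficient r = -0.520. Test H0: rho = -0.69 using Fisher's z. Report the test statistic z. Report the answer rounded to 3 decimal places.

2.489

z_r = atanh(-0.520) = -0.576340,  z_0 = atanh(-0.69) = -0.847956
SE = 1/√(n−3) = 1/√84 = 0.109109
z = (z_r − z_0)/SE = (-0.576340 − (-0.847956)) / 0.109109 = 0.271616 / 0.109109 = 2.489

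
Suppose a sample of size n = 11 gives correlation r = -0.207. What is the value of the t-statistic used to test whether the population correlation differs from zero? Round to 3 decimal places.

1 − r² = 1 − 0.042849 = 0.957151;  √(1−r²) = 0.978341
√(n−2) = √9 = 3.000000
t = r·√(n−2)/√(1−r²) = -0.207 · 3.000000 / 0.978341 = -0.635

-0.635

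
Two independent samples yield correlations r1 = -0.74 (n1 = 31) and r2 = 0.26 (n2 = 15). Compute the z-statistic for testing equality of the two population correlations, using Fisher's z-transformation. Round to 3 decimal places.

-3.526

z1 = atanh(-0.74) = -0.950479,  z2 = atanh(0.26) = 0.266108
SE = √(1/(n1−3) + 1/(n2−3)) = √(1/28 + 1/12) = √(0.0357143 + 0.0833333) = √0.1190476 = 0.345033
z = (z1 − z2)/SE = (-0.950479 − 0.266108) / 0.345033 = -1.216587 / 0.345033 = -3.526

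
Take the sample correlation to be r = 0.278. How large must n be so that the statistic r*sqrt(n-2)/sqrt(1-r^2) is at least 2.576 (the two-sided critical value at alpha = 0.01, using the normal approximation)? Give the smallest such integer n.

82

r√(n−2)/√(1−r²) ≥ 2.576  ⇔  n−2 ≥ (2.576)²·(1−r²)/r²
(1−r²)/r² = (1−0.077284)/0.077284 = 11.9393
n ≥ 2 + 6.635776·11.9393 = 2 + 79.2265 = 81.2265
⌈81.2265⌉ = 82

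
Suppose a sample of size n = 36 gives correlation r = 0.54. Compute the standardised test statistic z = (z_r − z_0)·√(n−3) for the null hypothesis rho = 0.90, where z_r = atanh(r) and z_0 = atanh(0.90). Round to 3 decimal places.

-4.987

z_r = atanh(0.54) = 0.604156,  z_0 = atanh(0.90) = 1.472219
SE = 1/√(n−3) = 1/√33 = 0.174078
z = (z_r − z_0)/SE = (0.604156 − 1.472219) / 0.174078 = -0.868063 / 0.174078 = -4.987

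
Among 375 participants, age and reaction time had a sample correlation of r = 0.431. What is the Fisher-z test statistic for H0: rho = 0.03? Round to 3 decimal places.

8.315

z_r = atanh(0.431) = 0.461124,  z_0 = atanh(0.03) = 0.030009
SE = 1/√(n−3) = 1/√372 = 0.051848
z = (z_r − z_0)/SE = (0.461124 − 0.030009) / 0.051848 = 0.431115 / 0.051848 = 8.315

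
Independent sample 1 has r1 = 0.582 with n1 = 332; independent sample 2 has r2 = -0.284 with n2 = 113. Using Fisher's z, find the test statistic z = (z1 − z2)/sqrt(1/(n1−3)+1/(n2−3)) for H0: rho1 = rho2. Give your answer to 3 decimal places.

z1 = atanh(0.582) = 0.665482,  z2 = atanh(-0.284) = -0.292028
SE = √(1/(n1−3) + 1/(n2−3)) = √(1/329 + 1/110) = √(0.0030395 + 0.0090909) = √0.0121304 = 0.110138
z = (z1 − z2)/SE = (0.665482 − (-0.292028)) / 0.110138 = 0.957510 / 0.110138 = 8.694

8.694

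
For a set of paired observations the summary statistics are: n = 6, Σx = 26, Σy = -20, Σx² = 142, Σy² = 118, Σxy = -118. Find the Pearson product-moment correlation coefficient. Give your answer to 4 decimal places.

-0.8075

S_xy = nΣxy − ΣxΣy = 6·(-118) − 26·(-20) = -708 − (-520) = -188
S_xx = nΣx² − (Σx)² = 6·142 − 26² = 852 − 676 = 176
S_yy = nΣy² − (Σy)² = 6·118 − (-20)² = 708 − 400 = 308
r = S_xy / √(S_xx·S_yy) = -188 / √(176·308) = -188 / √54208 = -188 / 232.8261 = -0.8075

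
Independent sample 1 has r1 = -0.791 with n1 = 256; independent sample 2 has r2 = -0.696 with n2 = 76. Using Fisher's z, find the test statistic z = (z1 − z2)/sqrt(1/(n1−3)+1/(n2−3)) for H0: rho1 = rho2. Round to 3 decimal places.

-1.615

z1 = atanh(-0.791) = -1.074098,  z2 = atanh(-0.696) = -0.859500
SE = √(1/(n1−3) + 1/(n2−3)) = √(1/253 + 1/73) = √(0.0039526 + 0.0136986) = √0.0176512 = 0.132858
z = (z1 − z2)/SE = (-1.074098 − (-0.859500)) / 0.132858 = -0.214598 / 0.132858 = -1.615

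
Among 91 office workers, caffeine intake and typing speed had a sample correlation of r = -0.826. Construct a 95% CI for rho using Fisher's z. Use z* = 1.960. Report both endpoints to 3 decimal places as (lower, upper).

z_r = atanh(-0.826) = -1.175414;  SE = 1/√(n−3) = 1/√88 = 0.106600
z-limits: -1.175414 ± 1.960·0.106600 = -1.175414 ± 0.208936 = [-1.384350, -0.966478]
ρ-limits: (tanh -1.384350, tanh -0.966478) = (-0.882, -0.747)

(-0.882, -0.747)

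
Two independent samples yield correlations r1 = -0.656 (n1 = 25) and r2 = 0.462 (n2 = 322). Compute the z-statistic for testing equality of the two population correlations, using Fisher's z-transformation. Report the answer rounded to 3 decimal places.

-5.832

z1 = atanh(-0.656) = -0.785759,  z2 = atanh(0.462) = 0.499851
SE = √(1/(n1−3) + 1/(n2−3)) = √(1/22 + 1/319) = √(0.0454545 + 0.0031348) = √0.0485893 = 0.220430
z = (z1 − z2)/SE = (-0.785759 − 0.499851) / 0.220430 = -1.285610 / 0.220430 = -5.832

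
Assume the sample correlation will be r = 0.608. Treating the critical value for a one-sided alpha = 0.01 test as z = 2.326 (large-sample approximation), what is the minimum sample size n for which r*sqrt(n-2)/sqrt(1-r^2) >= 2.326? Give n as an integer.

12

r√(n−2)/√(1−r²) ≥ 2.326  ⇔  n−2 ≥ (2.326)²·(1−r²)/r²
(1−r²)/r² = (1−0.369664)/0.369664 = 1.7052
n ≥ 2 + 5.410276·1.7052 = 2 + 9.2256 = 11.2256
⌈11.2256⌉ = 12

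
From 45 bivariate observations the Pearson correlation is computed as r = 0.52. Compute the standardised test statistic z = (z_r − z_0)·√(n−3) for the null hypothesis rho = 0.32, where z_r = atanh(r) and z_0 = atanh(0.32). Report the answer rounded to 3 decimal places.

z_r = atanh(0.52) = 0.576340,  z_0 = atanh(0.32) = 0.331647
SE = 1/√(n−3) = 1/√42 = 0.154303
z = (z_r − z_0)/SE = (0.576340 − 0.331647) / 0.154303 = 0.244693 / 0.154303 = 1.586

1.586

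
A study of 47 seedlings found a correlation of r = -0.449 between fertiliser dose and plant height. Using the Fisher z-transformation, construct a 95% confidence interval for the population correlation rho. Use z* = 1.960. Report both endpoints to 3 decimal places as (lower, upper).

(-0.652, -0.186)

z_r = atanh(-0.449) = -0.483447;  SE = 1/√(n−3) = 1/√44 = 0.150756
z-limits: -0.483447 ± 1.960·0.150756 = -0.483447 ± 0.295482 = [-0.778929, -0.187965]
ρ-limits: (tanh -0.778929, tanh -0.187965) = (-0.652, -0.186)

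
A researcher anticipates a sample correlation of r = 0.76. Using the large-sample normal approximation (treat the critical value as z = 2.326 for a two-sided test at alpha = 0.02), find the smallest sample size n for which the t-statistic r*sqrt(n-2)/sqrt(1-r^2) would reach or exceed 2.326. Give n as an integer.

r√(n−2)/√(1−r²) ≥ 2.326  ⇔  n−2 ≥ (2.326)²·(1−r²)/r²
(1−r²)/r² = (1−0.5776)/0.5776 = 0.7313
n ≥ 2 + 5.410276·0.7313 = 2 + 3.9565 = 5.9565
⌈5.9565⌉ = 6

6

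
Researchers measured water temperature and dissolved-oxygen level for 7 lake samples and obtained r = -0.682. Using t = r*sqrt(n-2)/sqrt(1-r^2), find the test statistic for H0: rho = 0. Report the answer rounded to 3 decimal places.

-2.085

t = r·√(n−2) / √(1−r²) with r = -0.682, n = 7
  = -0.682·√5 / √(1 − 0.465124)
  = -0.682·2.236068 / 0.731352
  = -1.524998 / 0.731352 = -2.085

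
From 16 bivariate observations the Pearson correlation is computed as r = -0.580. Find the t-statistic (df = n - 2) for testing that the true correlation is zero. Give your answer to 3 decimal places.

1 − r² = 1 − 0.336400 = 0.663600;  √(1−r²) = 0.814616
√(n−2) = √14 = 3.741657
t = r·√(n−2)/√(1−r²) = -0.580 · 3.741657 / 0.814616 = -2.664

-2.664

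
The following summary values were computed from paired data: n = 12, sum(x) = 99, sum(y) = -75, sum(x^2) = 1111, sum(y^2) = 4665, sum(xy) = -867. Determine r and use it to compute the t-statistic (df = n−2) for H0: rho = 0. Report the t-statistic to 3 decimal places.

Numerator: nΣxy − (Σx)(Σy) = 12·(-867) − (99)(-75) = -2979
Denominator: √[(nΣx²−(Σx)²)(nΣy²−(Σy)²)]
  nΣx²−(Σx)² = 12·1111 − 9801 = 3531;  nΣy²−(Σy)² = 12·4665 − 5625 = 50355
  √(3531·50355) = √177803505 = 13334.2981
r = -2979 / 13334.2981 = -0.2234
t = r·√(n−2)/√(1−r²) = -0.2234·√10 / √(1−0.049908) = -0.706453 / 0.974727 = -0.725

-0.725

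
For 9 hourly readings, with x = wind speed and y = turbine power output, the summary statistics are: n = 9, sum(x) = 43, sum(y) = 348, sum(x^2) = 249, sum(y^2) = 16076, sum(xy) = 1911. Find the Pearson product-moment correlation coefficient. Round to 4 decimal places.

S_xy = nΣxy − ΣxΣy = 9·1911 − 43·348 = 17199 − 14964 = 2235
S_xx = nΣx² − (Σx)² = 9·249 − 43² = 2241 − 1849 = 392
S_yy = nΣy² − (Σy)² = 9·16076 − 348² = 144684 − 121104 = 23580
r = S_xy / √(S_xx·S_yy) = 2235 / √(392·23580) = 2235 / √9243360 = 2235 / 3040.2895 = 0.7351

0.7351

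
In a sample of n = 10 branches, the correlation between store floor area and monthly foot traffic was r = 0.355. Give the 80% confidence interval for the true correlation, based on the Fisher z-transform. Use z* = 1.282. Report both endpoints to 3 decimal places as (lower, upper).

(-0.113, 0.694)

z_r = atanh(0.355) = 0.371153;  SE = 1/√(n−3) = 1/√7 = 0.377964
z-limits: 0.371153 ± 1.282·0.377964 = 0.371153 ± 0.484550 = [-0.113397, 0.855703]
ρ-limits: (tanh -0.113397, tanh 0.855703) = (-0.113, 0.694)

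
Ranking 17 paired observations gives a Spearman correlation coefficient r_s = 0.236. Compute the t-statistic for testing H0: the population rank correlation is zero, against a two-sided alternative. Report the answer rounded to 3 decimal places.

0.941

1 − r_s² = 1 − 0.055696 = 0.944304;  √(1−r_s²) = 0.971753
√(n−2) = √15 = 3.872983
t = r_s·√(n−2)/√(1−r_s²) = 0.236 · 3.872983 / 0.971753 = 0.941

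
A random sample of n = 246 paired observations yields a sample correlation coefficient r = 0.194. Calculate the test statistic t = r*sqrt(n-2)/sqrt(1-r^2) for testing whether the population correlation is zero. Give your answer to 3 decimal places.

3.089

t = r·√(n−2) / √(1−r²) with r = 0.194, n = 246
  = 0.194·√244 / √(1 − 0.037636)
  = 0.194·15.620499 / 0.981002
  = 3.030377 / 0.981002 = 3.089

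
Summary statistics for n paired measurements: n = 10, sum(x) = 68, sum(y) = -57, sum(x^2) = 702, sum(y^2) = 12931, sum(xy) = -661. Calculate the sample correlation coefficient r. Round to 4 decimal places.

S_xy = nΣxy − ΣxΣy = 10·(-661) − 68·(-57) = -6610 − (-3876) = -2734
S_xx = nΣx² − (Σx)² = 10·702 − 68² = 7020 − 4624 = 2396
S_yy = nΣy² − (Σy)² = 10·12931 − (-57)² = 129310 − 3249 = 126061
r = S_xy / √(S_xx·S_yy) = -2734 / √(2396·126061) = -2734 / √302042156 = -2734 / 17379.3601 = -0.1573

-0.1573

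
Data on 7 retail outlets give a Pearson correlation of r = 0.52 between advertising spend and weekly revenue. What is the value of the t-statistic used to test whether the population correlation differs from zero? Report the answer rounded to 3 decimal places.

t = r·√(n−2) / √(1−r²) with r = 0.52, n = 7
  = 0.52·√5 / √(1 − 0.2704)
  = 0.52·2.236068 / 0.854166
  = 1.162755 / 0.854166 = 1.361

1.361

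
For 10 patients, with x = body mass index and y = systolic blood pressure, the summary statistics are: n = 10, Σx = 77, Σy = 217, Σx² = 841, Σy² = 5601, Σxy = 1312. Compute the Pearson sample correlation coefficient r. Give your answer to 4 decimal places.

-0.7629

S_xy = nΣxy − ΣxΣy = 10·1312 − 77·217 = 13120 − 16709 = -3589
S_xx = nΣx² − (Σx)² = 10·841 − 77² = 8410 − 5929 = 2481
S_yy = nΣy² − (Σy)² = 10·5601 − 217² = 56010 − 47089 = 8921
r = S_xy / √(S_xx·S_yy) = -3589 / √(2481·8921) = -3589 / √22133001 = -3589 / 4704.5724 = -0.7629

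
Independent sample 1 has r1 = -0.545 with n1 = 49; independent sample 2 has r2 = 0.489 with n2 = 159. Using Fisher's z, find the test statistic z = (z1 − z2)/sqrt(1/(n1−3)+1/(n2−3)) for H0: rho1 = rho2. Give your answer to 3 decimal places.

Fisher z-transforms: z1 = atanh(-0.545) = -0.611241, z2 = atanh(0.489) = 0.534745; difference d = -1.145986
Var(d) = 1/46 + 1/156 = 0.0217391 + 0.0064103 = 0.0281494
z = d/√Var(d) = -1.145986 / √0.0281494 = -1.145986 / 0.167778 = -6.830

-6.830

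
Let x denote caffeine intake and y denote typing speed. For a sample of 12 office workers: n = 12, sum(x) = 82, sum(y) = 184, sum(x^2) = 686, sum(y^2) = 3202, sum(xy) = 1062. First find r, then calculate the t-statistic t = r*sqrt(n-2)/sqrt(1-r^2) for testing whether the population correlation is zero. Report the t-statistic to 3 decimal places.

S_xy = nΣxy − ΣxΣy = 12·1062 − 82·184 = 12744 − 15088 = -2344
S_xx = nΣx² − (Σx)² = 12·686 − 82² = 8232 − 6724 = 1508
S_yy = nΣy² − (Σy)² = 12·3202 − 184² = 38424 − 33856 = 4568
r = S_xy / √(S_xx·S_yy) = -2344 / √(1508·4568) = -2344 / √6888544 = -2344 / 2624.6036 = -0.8931
t = r·√(n−2)/√(1−r²) = -0.8931·√10 / √(1−0.797628) = -2.824230 / 0.449858 = -6.278

-6.278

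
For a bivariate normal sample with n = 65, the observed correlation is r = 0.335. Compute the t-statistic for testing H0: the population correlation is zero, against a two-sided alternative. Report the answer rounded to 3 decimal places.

t = r·√(n−2) / √(1−r²) with r = 0.335, n = 65
  = 0.335·√63 / √(1 − 0.112225)
  = 0.335·7.937254 / 0.942218
  = 2.658980 / 0.942218 = 2.822

2.822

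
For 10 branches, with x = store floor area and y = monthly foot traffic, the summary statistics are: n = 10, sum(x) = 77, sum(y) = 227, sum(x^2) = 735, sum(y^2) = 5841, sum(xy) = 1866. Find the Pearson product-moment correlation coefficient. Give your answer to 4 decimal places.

Numerator: nΣxy − (Σx)(Σy) = 10·1866 − (77)(227) = 1181
Denominator: √[(nΣx²−(Σx)²)(nΣy²−(Σy)²)]
  nΣx²−(Σx)² = 10·735 − 5929 = 1421;  nΣy²−(Σy)² = 10·5841 − 51529 = 6881
  √(1421·6881) = √9777901 = 3126.9635
r = 1181 / 3126.9635 = 0.3777

0.3777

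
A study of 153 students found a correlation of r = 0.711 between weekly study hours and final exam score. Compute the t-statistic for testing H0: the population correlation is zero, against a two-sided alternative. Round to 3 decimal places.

12.425

1 − r² = 1 − 0.505521 = 0.494479;  √(1−r²) = 0.703192
√(n−2) = √151 = 12.288206
t = r·√(n−2)/√(1−r²) = 0.711 · 12.288206 / 0.703192 = 12.425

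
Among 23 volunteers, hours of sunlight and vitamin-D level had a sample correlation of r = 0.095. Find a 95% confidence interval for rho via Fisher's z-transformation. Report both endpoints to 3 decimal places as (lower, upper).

Fisher z: z_r = atanh(r) = ½·ln((1+0.095)/(1−0.095)) = 0.095287
SE(z) = 1/√(n−3) = 1/√20 = 0.223607
95% ⇒ z* = 1.960; margin = 1.960·0.223607 = 0.438270
CI on z-scale: (-0.342983, 0.533557)
Back-transform: tanh(-0.342983) = -0.330138, tanh(0.533557) = 0.488095

(-0.330, 0.488)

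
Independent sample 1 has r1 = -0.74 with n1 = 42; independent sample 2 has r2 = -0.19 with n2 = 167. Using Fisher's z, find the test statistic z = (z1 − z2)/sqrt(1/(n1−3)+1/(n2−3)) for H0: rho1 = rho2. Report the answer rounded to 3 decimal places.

z1 = atanh(-0.74) = -0.950479,  z2 = atanh(-0.19) = -0.192337
SE = √(1/(n1−3) + 1/(n2−3)) = √(1/39 + 1/164) = √(0.0256410 + 0.0060976) = √0.0317386 = 0.178153
z = (z1 − z2)/SE = (-0.950479 − (-0.192337)) / 0.178153 = -0.758142 / 0.178153 = -4.256

-4.256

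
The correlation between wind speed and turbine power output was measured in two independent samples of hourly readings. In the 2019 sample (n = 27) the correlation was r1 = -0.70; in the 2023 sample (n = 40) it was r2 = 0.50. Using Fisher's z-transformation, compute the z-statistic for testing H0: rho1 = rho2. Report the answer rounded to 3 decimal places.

z1 = atanh(-0.70) = -0.867301,  z2 = atanh(0.50) = 0.549306
SE = √(1/(n1−3) + 1/(n2−3)) = √(1/24 + 1/37) = √(0.0416667 + 0.0270270) = √0.0686937 = 0.262095
z = (z1 − z2)/SE = (-0.867301 − 0.549306) / 0.262095 = -1.416607 / 0.262095 = -5.405

-5.405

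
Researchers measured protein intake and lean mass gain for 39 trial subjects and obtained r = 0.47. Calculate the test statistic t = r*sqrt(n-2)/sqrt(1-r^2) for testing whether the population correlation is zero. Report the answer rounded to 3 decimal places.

3.239

1 − r² = 1 − 0.2209 = 0.7791;  √(1−r²) = 0.882666
√(n−2) = √37 = 6.082763
t = r·√(n−2)/√(1−r²) = 0.47 · 6.082763 / 0.882666 = 3.239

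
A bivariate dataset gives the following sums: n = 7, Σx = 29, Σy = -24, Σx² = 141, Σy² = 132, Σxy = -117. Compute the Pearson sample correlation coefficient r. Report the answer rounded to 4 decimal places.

-0.5457

S_xy = nΣxy − ΣxΣy = 7·(-117) − 29·(-24) = -819 − (-696) = -123
S_xx = nΣx² − (Σx)² = 7·141 − 29² = 987 − 841 = 146
S_yy = nΣy² − (Σy)² = 7·132 − (-24)² = 924 − 576 = 348
r = S_xy / √(S_xx·S_yy) = -123 / √(146·348) = -123 / √50808 = -123 / 225.4063 = -0.5457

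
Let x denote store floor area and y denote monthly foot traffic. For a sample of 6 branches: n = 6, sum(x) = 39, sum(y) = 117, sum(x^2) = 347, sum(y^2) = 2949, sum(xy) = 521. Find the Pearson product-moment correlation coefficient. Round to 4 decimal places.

-0.9587

Numerator: nΣxy − (Σx)(Σy) = 6·521 − (39)(117) = -1437
Denominator: √[(nΣx²−(Σx)²)(nΣy²−(Σy)²)]
  nΣx²−(Σx)² = 6·347 − 1521 = 561;  nΣy²−(Σy)² = 6·2949 − 13689 = 4005
  √(561·4005) = √2246805 = 1498.9346
r = -1437 / 1498.9346 = -0.9587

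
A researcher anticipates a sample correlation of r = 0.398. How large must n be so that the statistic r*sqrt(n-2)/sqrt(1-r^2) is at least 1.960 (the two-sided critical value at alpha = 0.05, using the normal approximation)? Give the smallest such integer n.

23

Need r·√(n−2)/√(1−r²) ≥ 1.960
√(n−2) ≥ 1.960·√(1−0.158404) / 0.398 = 1.960·0.917385 / 0.398 = 4.5178
n−2 ≥ 20.4105  ⇒  n ≥ 22.4105
Smallest integer n = 23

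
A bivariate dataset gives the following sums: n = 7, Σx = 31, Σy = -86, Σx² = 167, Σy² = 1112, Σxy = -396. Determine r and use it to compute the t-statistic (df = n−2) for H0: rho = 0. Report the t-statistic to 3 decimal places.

-0.899

Numerator: nΣxy − (Σx)(Σy) = 7·(-396) − (31)(-86) = -106
Denominator: √[(nΣx²−(Σx)²)(nΣy²−(Σy)²)]
  nΣx²−(Σx)² = 7·167 − 961 = 208;  nΣy²−(Σy)² = 7·1112 − 7396 = 388
  √(208·388) = √80704 = 284.0845
r = -106 / 284.0845 = -0.3731
t = r·√(n−2)/√(1−r²) = -0.3731·√5 / √(1−0.139204) = -0.834277 / 0.927791 = -0.899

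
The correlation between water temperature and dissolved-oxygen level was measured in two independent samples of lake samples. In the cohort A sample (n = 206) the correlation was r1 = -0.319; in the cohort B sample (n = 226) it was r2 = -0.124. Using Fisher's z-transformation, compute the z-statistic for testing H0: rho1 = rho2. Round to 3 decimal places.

z1 = atanh(-0.319) = -0.330533,  z2 = atanh(-0.124) = -0.124641
SE = √(1/(n1−3) + 1/(n2−3)) = √(1/203 + 1/223) = √(0.0049261 + 0.0044843) = √0.0094104 = 0.097007
z = (z1 − z2)/SE = (-0.330533 − (-0.124641)) / 0.097007 = -0.205892 / 0.097007 = -2.122

-2.122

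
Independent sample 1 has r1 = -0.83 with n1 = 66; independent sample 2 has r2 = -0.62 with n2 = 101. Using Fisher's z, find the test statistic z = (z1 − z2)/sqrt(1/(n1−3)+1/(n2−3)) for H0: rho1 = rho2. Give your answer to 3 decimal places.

Fisher z-transforms: z1 = atanh(-0.83) = -1.188136, z2 = atanh(-0.62) = -0.725005; difference d = -0.463131
Var(d) = 1/63 + 1/98 = 0.0158730 + 0.0102041 = 0.0260771
z = d/√Var(d) = -0.463131 / √0.0260771 = -0.463131 / 0.161484 = -2.868

-2.868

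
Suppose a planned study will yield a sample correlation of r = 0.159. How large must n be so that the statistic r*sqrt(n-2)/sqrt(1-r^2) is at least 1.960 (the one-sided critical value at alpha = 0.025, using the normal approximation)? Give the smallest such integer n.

r√(n−2)/√(1−r²) ≥ 1.960  ⇔  n−2 ≥ (1.960)²·(1−r²)/r²
(1−r²)/r² = (1−0.025281)/0.025281 = 38.5554
n ≥ 2 + 3.8416·38.5554 = 2 + 148.1144 = 150.1144
⌈150.1144⌉ = 151

151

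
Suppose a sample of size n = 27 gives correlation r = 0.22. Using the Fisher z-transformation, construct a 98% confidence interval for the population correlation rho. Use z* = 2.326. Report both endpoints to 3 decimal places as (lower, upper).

(-0.246, 0.603)

z_r = atanh(0.22) = 0.223656;  SE = 1/√(n−3) = 1/√24 = 0.204124
z-limits: 0.223656 ± 2.326·0.204124 = 0.223656 ± 0.474792 = [-0.251136, 0.698448]
ρ-limits: (tanh -0.251136, tanh 0.698448) = (-0.246, 0.603)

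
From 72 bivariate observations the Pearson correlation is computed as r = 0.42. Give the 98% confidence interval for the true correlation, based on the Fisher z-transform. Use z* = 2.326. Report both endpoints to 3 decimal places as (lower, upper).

(0.166, 0.622)

Fisher z: z_r = atanh(r) = ½·ln((1+0.42)/(1−0.42)) = 0.447692
SE(z) = 1/√(n−3) = 1/√69 = 0.120386
98% ⇒ z* = 2.326; margin = 2.326·0.120386 = 0.280018
CI on z-scale: (0.167674, 0.727710)
Back-transform: tanh(0.167674) = 0.166120, tanh(0.727710) = 0.621662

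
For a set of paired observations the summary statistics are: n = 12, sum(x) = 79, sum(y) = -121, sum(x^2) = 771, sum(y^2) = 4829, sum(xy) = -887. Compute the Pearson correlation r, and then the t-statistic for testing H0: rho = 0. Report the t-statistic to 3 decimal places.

-0.302

S_xy = nΣxy − ΣxΣy = 12·(-887) − 79·(-121) = -10644 − (-9559) = -1085
S_xx = nΣx² − (Σx)² = 12·771 − 79² = 9252 − 6241 = 3011
S_yy = nΣy² − (Σy)² = 12·4829 − (-121)² = 57948 − 14641 = 43307
r = S_xy / √(S_xx·S_yy) = -1085 / √(3011·43307) = -1085 / √130397377 = -1085 / 11419.1671 = -0.0950
t = r·√(n−2)/√(1−r²) = -0.0950·√10 / √(1−0.009025) = -0.300416 / 0.995477 = -0.302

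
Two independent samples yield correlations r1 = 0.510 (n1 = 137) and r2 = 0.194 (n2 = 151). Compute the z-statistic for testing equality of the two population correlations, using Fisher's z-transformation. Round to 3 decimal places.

z1 = atanh(0.510) = 0.562730,  z2 = atanh(0.194) = 0.196490
SE = √(1/(n1−3) + 1/(n2−3)) = √(1/134 + 1/148) = √(0.0074627 + 0.0067568) = √0.0142195 = 0.119246
z = (z1 − z2)/SE = (0.562730 − 0.196490) / 0.119246 = 0.366240 / 0.119246 = 3.071

3.071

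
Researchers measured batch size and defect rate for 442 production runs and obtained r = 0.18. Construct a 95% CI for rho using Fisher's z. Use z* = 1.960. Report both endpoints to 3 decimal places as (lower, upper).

z_r = atanh(0.18) = 0.181983;  SE = 1/√(n−3) = 1/√439 = 0.047727
z-limits: 0.181983 ± 1.960·0.047727 = 0.181983 ± 0.093545 = [0.088438, 0.275528]
ρ-limits: (tanh 0.088438, tanh 0.275528) = (0.088, 0.269)

(0.088, 0.269)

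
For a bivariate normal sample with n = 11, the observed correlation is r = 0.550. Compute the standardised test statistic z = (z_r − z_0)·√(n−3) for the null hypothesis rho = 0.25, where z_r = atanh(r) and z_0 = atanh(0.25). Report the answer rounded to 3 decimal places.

Fisher z: atanh(0.550) = 0.618381, atanh(0.25) = 0.255413
z = (z_r − z_0)·√(n−3) = (0.618381 − 0.255413)·√8 = 0.362968 · 2.828427 = 1.027

1.027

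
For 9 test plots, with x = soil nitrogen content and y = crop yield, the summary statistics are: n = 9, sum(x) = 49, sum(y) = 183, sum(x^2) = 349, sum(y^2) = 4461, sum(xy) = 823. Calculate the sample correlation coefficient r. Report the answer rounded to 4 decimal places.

S_xy = nΣxy − ΣxΣy = 9·823 − 49·183 = 7407 − 8967 = -1560
S_xx = nΣx² − (Σx)² = 9·349 − 49² = 3141 − 2401 = 740
S_yy = nΣy² − (Σy)² = 9·4461 − 183² = 40149 − 33489 = 6660
r = S_xy / √(S_xx·S_yy) = -1560 / √(740·6660) = -1560 / √4928400 = -1560 / 2220.0000 = -0.7027

-0.7027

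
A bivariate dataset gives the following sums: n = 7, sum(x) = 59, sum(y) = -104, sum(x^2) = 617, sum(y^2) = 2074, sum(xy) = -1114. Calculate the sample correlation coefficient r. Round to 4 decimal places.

Numerator: nΣxy − (Σx)(Σy) = 7·(-1114) − (59)(-104) = -1662
Denominator: √[(nΣx²−(Σx)²)(nΣy²−(Σy)²)]
  nΣx²−(Σx)² = 7·617 − 3481 = 838;  nΣy²−(Σy)² = 7·2074 − 10816 = 3702
  √(838·3702) = √3102276 = 1761.3279
r = -1662 / 1761.3279 = -0.9436

-0.9436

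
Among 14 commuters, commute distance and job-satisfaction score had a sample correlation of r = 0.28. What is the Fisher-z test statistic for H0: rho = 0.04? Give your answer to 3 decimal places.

z_r = atanh(0.28) = 0.287682,  z_0 = atanh(0.04) = 0.040021
SE = 1/√(n−3) = 1/√11 = 0.301511
z = (z_r − z_0)/SE = (0.287682 − 0.040021) / 0.301511 = 0.247661 / 0.301511 = 0.821

0.821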